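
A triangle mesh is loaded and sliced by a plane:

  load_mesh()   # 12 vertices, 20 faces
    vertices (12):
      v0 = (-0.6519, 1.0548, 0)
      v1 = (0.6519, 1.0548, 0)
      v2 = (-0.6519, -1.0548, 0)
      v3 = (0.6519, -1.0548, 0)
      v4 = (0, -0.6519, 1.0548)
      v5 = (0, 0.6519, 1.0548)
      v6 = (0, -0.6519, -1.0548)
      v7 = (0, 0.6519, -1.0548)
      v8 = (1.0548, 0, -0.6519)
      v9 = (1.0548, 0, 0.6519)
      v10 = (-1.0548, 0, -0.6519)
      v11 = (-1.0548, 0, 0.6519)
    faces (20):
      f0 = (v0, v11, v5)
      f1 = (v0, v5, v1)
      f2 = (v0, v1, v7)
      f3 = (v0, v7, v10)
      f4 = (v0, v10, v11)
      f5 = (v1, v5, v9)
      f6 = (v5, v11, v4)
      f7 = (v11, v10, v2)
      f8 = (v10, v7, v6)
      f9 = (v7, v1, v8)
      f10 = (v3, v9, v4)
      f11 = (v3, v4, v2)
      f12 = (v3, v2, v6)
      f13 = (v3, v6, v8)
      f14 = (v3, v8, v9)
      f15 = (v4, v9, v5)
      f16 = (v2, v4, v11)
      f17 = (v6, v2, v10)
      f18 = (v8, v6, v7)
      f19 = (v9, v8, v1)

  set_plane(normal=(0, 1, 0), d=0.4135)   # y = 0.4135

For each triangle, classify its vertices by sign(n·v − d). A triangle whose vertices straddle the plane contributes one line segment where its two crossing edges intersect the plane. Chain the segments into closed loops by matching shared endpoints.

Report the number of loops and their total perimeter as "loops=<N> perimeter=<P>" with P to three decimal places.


Straddling triangles (10 of 20):
  (v0,v11,v5) [+-+] → (-0.896856, 0.4135, 0.396344)–(-0.385741, 0.4135, 0.907459)  len=0.7228
  (v0,v7,v10) [++-] → (-0.385741, 0.4135, -0.907459)–(-0.896856, 0.4135, -0.396344)  len=0.7228
  (v0,v10,v11) [+--] → (-0.896856, 0.4135, -0.396344)–(-0.896856, 0.4135, 0.396344)  len=0.7927
  (v1,v5,v9) [++-] → (0.385741, 0.4135, 0.907459)–(0.896856, 0.4135, 0.396344)  len=0.7228
  (v5,v11,v4) [+--] → (-0.385741, 0.4135, 0.907459)–(0, 0.4135, 1.0548)  len=0.4129
  (v10,v7,v6) [-+-] → (-0.385741, 0.4135, -0.907459)–(0, 0.4135, -1.0548)  len=0.4129
  (v7,v1,v8) [++-] → (0.896856, 0.4135, -0.396344)–(0.385741, 0.4135, -0.907459)  len=0.7228
  (v4,v9,v5) [--+] → (0.385741, 0.4135, 0.907459)–(0, 0.4135, 1.0548)  len=0.4129
  (v8,v6,v7) [--+] → (0, 0.4135, -1.0548)–(0.385741, 0.4135, -0.907459)  len=0.4129
  (v9,v8,v1) [--+] → (0.896856, 0.4135, -0.396344)–(0.896856, 0.4135, 0.396344)  len=0.7927

Chained into 1 loop(s):
  loop 1: 10 segments, perimeter = 6.1284
Total perimeter = 6.128

loops=1 perimeter=6.128


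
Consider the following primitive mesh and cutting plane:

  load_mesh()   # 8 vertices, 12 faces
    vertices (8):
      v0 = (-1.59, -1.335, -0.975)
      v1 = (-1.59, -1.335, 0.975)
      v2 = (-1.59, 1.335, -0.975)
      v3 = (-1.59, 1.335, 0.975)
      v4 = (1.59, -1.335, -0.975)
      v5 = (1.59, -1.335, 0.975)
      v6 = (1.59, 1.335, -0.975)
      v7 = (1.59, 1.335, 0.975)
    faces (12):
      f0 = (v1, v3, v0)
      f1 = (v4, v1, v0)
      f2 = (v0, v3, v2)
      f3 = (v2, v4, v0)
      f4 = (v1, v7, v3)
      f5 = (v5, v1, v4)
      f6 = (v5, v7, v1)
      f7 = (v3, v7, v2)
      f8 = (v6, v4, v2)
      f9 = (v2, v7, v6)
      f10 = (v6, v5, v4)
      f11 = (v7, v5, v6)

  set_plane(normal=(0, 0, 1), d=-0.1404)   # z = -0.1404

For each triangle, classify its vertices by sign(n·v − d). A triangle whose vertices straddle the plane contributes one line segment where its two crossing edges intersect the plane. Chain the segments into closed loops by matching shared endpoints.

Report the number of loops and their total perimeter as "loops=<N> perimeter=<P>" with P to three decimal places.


loops=1 perimeter=11.700

Straddling triangles (8 of 12):
  (v1,v3,v0) [++-] → (-1.59, -0.19224, -0.1404)–(-1.59, -1.335, -0.1404)  len=1.1428
  (v4,v1,v0) [-+-] → (0.22896, -1.335, -0.1404)–(-1.59, -1.335, -0.1404)  len=1.8190
  (v0,v3,v2) [-+-] → (-1.59, -0.19224, -0.1404)–(-1.59, 1.335, -0.1404)  len=1.5272
  (v5,v1,v4) [++-] → (0.22896, -1.335, -0.1404)–(1.59, -1.335, -0.1404)  len=1.3610
  (v3,v7,v2) [++-] → (-0.22896, 1.335, -0.1404)–(-1.59, 1.335, -0.1404)  len=1.3610
  (v2,v7,v6) [-+-] → (-0.22896, 1.335, -0.1404)–(1.59, 1.335, -0.1404)  len=1.8190
  (v6,v5,v4) [-+-] → (1.59, 0.19224, -0.1404)–(1.59, -1.335, -0.1404)  len=1.5272
  (v7,v5,v6) [++-] → (1.59, 0.19224, -0.1404)–(1.59, 1.335, -0.1404)  len=1.1428

Chained into 1 loop(s):
  loop 1: 8 segments, perimeter = 11.7000
Total perimeter = 11.700


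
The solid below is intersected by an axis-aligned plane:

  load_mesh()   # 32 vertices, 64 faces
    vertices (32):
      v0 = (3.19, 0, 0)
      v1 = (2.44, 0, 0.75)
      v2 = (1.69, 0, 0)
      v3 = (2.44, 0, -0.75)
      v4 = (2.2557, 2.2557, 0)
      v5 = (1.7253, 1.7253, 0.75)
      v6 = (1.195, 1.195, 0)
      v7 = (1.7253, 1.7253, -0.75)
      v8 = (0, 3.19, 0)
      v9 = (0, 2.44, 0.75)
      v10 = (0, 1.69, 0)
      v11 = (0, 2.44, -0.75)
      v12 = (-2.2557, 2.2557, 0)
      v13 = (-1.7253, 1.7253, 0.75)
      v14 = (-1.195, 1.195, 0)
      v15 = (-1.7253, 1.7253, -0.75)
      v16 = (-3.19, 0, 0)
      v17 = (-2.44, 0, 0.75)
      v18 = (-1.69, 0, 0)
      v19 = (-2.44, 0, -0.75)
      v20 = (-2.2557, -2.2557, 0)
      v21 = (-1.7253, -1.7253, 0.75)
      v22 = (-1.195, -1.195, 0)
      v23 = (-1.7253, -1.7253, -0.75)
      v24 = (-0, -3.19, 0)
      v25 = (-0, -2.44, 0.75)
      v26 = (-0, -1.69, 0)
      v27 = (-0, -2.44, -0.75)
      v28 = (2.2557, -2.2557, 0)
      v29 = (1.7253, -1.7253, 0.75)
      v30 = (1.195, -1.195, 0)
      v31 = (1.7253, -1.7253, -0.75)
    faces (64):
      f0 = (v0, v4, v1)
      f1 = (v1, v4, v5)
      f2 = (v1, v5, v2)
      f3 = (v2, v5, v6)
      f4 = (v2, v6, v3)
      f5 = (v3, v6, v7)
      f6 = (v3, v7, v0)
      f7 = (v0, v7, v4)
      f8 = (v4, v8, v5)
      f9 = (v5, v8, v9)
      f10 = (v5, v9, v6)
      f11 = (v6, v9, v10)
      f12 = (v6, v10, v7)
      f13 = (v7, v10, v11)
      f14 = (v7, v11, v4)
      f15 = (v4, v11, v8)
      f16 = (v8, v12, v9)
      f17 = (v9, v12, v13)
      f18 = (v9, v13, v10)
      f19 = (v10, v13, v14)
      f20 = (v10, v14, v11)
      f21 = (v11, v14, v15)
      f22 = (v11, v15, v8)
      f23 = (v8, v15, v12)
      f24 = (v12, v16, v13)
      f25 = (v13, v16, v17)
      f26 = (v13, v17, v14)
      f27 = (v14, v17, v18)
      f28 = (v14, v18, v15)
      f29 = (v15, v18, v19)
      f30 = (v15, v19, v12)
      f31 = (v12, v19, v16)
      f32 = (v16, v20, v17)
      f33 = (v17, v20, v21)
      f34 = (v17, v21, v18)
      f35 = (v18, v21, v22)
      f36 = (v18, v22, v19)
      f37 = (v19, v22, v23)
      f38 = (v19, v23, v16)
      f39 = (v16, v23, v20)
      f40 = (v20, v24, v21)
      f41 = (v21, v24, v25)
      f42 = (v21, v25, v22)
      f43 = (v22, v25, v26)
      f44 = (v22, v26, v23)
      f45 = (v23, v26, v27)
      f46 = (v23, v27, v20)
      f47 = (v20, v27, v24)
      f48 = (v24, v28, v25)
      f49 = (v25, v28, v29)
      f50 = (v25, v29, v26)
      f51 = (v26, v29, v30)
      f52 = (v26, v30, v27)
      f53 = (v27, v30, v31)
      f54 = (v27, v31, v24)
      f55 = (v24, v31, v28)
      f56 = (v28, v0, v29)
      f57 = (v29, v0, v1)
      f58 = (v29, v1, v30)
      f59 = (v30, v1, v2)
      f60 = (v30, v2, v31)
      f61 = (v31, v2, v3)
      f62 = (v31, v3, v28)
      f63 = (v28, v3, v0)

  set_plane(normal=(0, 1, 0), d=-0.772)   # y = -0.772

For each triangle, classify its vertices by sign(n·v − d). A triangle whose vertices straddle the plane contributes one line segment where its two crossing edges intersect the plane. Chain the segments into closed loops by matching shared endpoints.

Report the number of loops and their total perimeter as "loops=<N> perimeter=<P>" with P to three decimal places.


Straddling triangles (16 of 64):
  (v16,v20,v17) [+-+] → (-2.87024, -0.772, 0)–(-2.37692, -0.772, 0.493317)  len=0.6977
  (v17,v20,v21) [+--] → (-2.37692, -0.772, 0.493317)–(-2.1202, -0.772, 0.75)  len=0.3630
  (v17,v21,v18) [+-+] → (-2.1202, -0.772, 0.75)–(-1.7058, -0.772, 0.335594)  len=0.5861
  (v18,v21,v22) [+--] → (-1.7058, -0.772, 0.335594)–(-1.37022, -0.772, 0)  len=0.4746
  (v18,v22,v19) [+-+] → (-1.37022, -0.772, 0)–(-1.6357, -0.772, -0.265481)  len=0.3754
  (v19,v22,v23) [+--] → (-1.6357, -0.772, -0.265481)–(-2.1202, -0.772, -0.75)  len=0.6852
  (v19,v23,v16) [+-+] → (-2.1202, -0.772, -0.75)–(-2.53461, -0.772, -0.335594)  len=0.5861
  (v16,v23,v20) [+--] → (-2.53461, -0.772, -0.335594)–(-2.87024, -0.772, 0)  len=0.4746
  (v28,v0,v29) [-+-] → (2.87024, -0.772, 0)–(2.53461, -0.772, 0.335594)  len=0.4746
  (v29,v0,v1) [-++] → (2.53461, -0.772, 0.335594)–(2.1202, -0.772, 0.75)  len=0.5861
  (v29,v1,v30) [-+-] → (2.1202, -0.772, 0.75)–(1.6357, -0.772, 0.265481)  len=0.6852
  (v30,v1,v2) [-++] → (1.6357, -0.772, 0.265481)–(1.37022, -0.772, 0)  len=0.3754
  (v30,v2,v31) [-+-] → (1.37022, -0.772, 0)–(1.7058, -0.772, -0.335594)  len=0.4746
  (v31,v2,v3) [-++] → (1.7058, -0.772, -0.335594)–(2.1202, -0.772, -0.75)  len=0.5861
  (v31,v3,v28) [-+-] → (2.1202, -0.772, -0.75)–(2.37692, -0.772, -0.493317)  len=0.3630
  (v28,v3,v0) [-++] → (2.37692, -0.772, -0.493317)–(2.87024, -0.772, 0)  len=0.6977

Chained into 2 loop(s):
  loop 1: 8 segments, perimeter = 4.2427
  loop 2: 8 segments, perimeter = 4.2427
Total perimeter = 8.485

loops=2 perimeter=8.485


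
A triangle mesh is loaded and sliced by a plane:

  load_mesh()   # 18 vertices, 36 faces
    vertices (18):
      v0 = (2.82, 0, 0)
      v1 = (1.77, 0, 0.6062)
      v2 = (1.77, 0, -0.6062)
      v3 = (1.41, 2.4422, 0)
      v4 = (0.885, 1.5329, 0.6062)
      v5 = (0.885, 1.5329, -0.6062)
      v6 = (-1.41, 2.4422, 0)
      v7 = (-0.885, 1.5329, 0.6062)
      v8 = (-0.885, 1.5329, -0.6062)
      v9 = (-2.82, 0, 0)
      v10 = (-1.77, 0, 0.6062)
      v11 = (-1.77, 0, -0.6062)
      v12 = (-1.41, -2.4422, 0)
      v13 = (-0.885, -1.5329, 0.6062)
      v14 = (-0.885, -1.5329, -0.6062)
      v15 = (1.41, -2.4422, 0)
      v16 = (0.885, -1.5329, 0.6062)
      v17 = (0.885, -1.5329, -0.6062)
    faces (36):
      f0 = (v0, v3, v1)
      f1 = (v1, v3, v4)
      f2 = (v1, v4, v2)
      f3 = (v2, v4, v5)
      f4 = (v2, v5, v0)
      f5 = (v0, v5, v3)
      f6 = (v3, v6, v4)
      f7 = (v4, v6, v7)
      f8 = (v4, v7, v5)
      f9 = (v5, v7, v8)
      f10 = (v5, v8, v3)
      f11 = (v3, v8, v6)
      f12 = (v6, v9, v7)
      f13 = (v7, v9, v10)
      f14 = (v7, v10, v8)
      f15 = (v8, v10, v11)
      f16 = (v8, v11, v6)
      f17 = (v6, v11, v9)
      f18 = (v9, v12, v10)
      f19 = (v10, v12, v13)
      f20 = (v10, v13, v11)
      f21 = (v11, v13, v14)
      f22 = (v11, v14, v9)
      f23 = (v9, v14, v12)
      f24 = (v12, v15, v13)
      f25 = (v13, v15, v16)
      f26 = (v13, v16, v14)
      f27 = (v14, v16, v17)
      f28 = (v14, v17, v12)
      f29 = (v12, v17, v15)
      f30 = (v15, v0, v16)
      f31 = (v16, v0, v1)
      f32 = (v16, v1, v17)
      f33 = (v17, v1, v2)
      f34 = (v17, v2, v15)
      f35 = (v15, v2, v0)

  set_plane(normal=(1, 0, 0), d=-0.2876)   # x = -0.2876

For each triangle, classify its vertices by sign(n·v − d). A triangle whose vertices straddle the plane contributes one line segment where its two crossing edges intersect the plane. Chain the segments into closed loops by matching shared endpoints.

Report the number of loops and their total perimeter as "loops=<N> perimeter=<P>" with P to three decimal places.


Straddling triangles (12 of 36):
  (v3,v6,v4) [+-+] → (-0.2876, 2.4422, 0)–(-0.2876, 1.99749, 0.29647)  len=0.5345
  (v4,v6,v7) [+--] → (-0.2876, 1.99749, 0.29647)–(-0.2876, 1.5329, 0.6062)  len=0.5584
  (v4,v7,v5) [+-+] → (-0.2876, 1.5329, 0.6062)–(-0.2876, 1.5329, 0.196998)  len=0.4092
  (v5,v7,v8) [+--] → (-0.2876, 1.5329, 0.196998)–(-0.2876, 1.5329, -0.6062)  len=0.8032
  (v5,v8,v3) [+-+] → (-0.2876, 1.5329, -0.6062)–(-0.2876, 1.7696, -0.448403)  len=0.2845
  (v3,v8,v6) [+--] → (-0.2876, 1.7696, -0.448403)–(-0.2876, 2.4422, 0)  len=0.8084
  (v12,v15,v13) [-+-] → (-0.2876, -2.4422, 0)–(-0.2876, -1.7696, 0.448403)  len=0.8084
  (v13,v15,v16) [-++] → (-0.2876, -1.7696, 0.448403)–(-0.2876, -1.5329, 0.6062)  len=0.2845
  (v13,v16,v14) [-+-] → (-0.2876, -1.5329, 0.6062)–(-0.2876, -1.5329, -0.196998)  len=0.8032
  (v14,v16,v17) [-++] → (-0.2876, -1.5329, -0.196998)–(-0.2876, -1.5329, -0.6062)  len=0.4092
  (v14,v17,v12) [-+-] → (-0.2876, -1.5329, -0.6062)–(-0.2876, -1.99749, -0.29647)  len=0.5584
  (v12,v17,v15) [-++] → (-0.2876, -1.99749, -0.29647)–(-0.2876, -2.4422, 0)  len=0.5345

Chained into 2 loop(s):
  loop 1: 6 segments, perimeter = 3.3981
  loop 2: 6 segments, perimeter = 3.3981
Total perimeter = 6.796

loops=2 perimeter=6.796


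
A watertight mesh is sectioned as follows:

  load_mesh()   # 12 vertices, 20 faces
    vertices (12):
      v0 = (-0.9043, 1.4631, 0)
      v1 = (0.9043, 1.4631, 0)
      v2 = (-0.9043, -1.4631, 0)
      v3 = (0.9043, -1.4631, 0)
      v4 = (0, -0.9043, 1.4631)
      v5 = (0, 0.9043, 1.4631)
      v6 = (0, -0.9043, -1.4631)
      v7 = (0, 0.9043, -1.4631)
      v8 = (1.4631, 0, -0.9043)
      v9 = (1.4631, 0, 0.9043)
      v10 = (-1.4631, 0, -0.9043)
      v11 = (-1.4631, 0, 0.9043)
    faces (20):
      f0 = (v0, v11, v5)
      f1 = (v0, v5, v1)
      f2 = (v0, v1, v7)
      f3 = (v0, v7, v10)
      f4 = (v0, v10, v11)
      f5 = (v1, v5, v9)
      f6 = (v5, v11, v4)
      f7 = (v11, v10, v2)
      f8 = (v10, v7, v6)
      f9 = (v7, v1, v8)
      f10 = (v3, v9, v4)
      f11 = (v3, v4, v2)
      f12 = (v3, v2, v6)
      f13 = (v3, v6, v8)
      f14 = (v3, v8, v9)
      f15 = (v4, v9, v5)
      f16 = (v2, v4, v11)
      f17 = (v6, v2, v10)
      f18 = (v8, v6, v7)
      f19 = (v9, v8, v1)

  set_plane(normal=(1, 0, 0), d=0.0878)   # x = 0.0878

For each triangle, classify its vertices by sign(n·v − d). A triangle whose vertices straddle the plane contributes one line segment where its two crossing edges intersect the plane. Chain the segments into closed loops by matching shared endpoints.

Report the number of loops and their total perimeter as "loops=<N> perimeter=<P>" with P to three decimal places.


loops=1 perimeter=9.670

Straddling triangles (10 of 20):
  (v0,v5,v1) [--+] → (0.0878, 0.958555, 1.32105)–(0.0878, 1.4631, 0)  len=1.4141
  (v0,v1,v7) [-+-] → (0.0878, 1.4631, 0)–(0.0878, 0.958555, -1.32105)  len=1.4141
  (v1,v5,v9) [+-+] → (0.0878, 0.958555, 1.32105)–(0.0878, 0.850033, 1.42957)  len=0.1535
  (v7,v1,v8) [-++] → (0.0878, 0.958555, -1.32105)–(0.0878, 0.850033, -1.42957)  len=0.1535
  (v3,v9,v4) [++-] → (0.0878, -0.850033, 1.42957)–(0.0878, -0.958555, 1.32105)  len=0.1535
  (v3,v4,v2) [+--] → (0.0878, -0.958555, 1.32105)–(0.0878, -1.4631, 0)  len=1.4141
  (v3,v2,v6) [+--] → (0.0878, -1.4631, 0)–(0.0878, -0.958555, -1.32105)  len=1.4141
  (v3,v6,v8) [+-+] → (0.0878, -0.958555, -1.32105)–(0.0878, -0.850033, -1.42957)  len=0.1535
  (v4,v9,v5) [-+-] → (0.0878, -0.850033, 1.42957)–(0.0878, 0.850033, 1.42957)  len=1.7001
  (v8,v6,v7) [+--] → (0.0878, -0.850033, -1.42957)–(0.0878, 0.850033, -1.42957)  len=1.7001

Chained into 1 loop(s):
  loop 1: 10 segments, perimeter = 9.6705
Total perimeter = 9.670


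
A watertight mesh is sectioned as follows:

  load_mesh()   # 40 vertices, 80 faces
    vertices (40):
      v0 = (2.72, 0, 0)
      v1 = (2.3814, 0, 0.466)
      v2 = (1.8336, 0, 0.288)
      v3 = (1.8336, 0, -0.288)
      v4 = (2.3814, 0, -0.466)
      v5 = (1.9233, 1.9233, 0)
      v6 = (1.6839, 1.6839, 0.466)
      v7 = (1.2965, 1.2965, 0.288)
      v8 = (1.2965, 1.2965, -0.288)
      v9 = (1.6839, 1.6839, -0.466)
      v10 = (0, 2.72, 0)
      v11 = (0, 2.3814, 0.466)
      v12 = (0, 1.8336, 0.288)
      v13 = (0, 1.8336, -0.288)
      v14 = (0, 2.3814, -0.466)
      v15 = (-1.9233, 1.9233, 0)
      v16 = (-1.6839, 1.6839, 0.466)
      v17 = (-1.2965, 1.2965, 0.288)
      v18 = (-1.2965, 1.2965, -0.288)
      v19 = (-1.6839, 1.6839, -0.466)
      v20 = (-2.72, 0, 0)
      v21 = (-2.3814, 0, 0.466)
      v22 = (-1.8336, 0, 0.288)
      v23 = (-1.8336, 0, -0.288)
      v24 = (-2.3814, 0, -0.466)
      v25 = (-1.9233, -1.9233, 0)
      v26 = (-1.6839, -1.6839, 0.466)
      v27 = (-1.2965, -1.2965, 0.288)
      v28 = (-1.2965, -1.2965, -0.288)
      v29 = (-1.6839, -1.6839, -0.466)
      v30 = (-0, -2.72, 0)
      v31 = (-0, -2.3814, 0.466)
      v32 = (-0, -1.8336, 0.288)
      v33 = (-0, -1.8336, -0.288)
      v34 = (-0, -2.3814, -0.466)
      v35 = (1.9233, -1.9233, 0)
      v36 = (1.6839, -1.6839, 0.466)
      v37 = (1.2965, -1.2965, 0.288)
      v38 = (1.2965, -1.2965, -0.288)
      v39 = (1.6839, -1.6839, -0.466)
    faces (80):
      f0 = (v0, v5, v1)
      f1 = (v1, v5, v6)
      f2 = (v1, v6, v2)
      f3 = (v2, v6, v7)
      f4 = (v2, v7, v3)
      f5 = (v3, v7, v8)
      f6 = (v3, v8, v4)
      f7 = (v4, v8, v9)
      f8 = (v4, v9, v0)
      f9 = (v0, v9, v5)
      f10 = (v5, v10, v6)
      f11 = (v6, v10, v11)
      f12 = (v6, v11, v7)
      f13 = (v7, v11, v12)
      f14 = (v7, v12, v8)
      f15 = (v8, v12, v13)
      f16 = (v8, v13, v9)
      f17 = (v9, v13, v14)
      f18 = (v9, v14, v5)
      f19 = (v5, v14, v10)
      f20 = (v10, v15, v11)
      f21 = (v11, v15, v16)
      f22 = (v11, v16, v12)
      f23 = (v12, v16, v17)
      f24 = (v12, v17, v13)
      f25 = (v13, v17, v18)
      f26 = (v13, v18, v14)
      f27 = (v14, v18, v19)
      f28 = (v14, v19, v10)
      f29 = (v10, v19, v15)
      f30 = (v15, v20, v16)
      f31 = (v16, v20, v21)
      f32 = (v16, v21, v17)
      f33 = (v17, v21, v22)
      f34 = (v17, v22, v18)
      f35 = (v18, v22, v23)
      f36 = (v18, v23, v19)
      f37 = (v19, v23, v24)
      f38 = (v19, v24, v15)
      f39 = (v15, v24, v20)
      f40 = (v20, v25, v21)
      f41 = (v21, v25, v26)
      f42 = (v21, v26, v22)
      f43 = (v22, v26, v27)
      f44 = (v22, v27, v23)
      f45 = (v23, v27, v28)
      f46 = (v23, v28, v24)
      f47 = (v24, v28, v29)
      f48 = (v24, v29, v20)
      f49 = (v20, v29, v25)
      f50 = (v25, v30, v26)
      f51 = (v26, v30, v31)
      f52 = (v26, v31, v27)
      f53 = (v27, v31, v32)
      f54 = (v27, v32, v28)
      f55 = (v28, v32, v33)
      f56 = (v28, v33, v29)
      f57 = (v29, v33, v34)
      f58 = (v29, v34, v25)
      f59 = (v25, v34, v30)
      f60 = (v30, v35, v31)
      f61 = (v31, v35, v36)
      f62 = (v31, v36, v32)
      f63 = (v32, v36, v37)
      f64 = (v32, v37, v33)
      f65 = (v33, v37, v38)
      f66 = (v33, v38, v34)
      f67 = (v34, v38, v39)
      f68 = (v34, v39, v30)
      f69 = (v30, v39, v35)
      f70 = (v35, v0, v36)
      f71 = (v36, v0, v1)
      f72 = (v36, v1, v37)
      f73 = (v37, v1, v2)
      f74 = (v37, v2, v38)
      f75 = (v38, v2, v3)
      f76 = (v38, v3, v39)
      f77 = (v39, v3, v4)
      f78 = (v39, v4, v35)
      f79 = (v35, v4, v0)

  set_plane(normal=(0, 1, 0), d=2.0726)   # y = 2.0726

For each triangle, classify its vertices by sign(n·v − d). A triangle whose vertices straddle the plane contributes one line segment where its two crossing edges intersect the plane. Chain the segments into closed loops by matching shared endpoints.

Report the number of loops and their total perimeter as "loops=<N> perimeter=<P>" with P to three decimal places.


loops=1 perimeter=6.772

Straddling triangles (14 of 80):
  (v5,v10,v6) [-+-] → (1.56288, 2.0726, 0)–(1.05217, 2.0726, 0.291177)  len=0.5879
  (v6,v10,v11) [-++] → (1.05217, 2.0726, 0.291177)–(0.745503, 2.0726, 0.466)  len=0.3530
  (v6,v11,v7) [-+-] → (0.745503, 2.0726, 0.466)–(0.369029, 2.0726, 0.415335)  len=0.3799
  (v7,v11,v12) [-+-] → (0.369029, 2.0726, 0.415335)–(0, 2.0726, 0.36566)  len=0.3724
  (v9,v13,v14) [--+] → (0, 2.0726, -0.36566)–(0.745503, 2.0726, -0.466)  len=0.7522
  (v9,v14,v5) [-+-] → (0.745503, 2.0726, -0.466)–(1.29647, 2.0726, -0.151875)  len=0.6342
  (v5,v14,v10) [-++] → (1.29647, 2.0726, -0.151875)–(1.56288, 2.0726, 0)  len=0.3067
  (v10,v15,v11) [+-+] → (-1.56288, 2.0726, 0)–(-1.29647, 2.0726, 0.151875)  len=0.3067
  (v11,v15,v16) [+--] → (-1.29647, 2.0726, 0.151875)–(-0.745503, 2.0726, 0.466)  len=0.6342
  (v11,v16,v12) [+--] → (-0.745503, 2.0726, 0.466)–(0, 2.0726, 0.36566)  len=0.7522
  (v13,v18,v14) [--+] → (-0.369029, 2.0726, -0.415335)–(0, 2.0726, -0.36566)  len=0.3724
  (v14,v18,v19) [+--] → (-0.369029, 2.0726, -0.415335)–(-0.745503, 2.0726, -0.466)  len=0.3799
  (v14,v19,v10) [+-+] → (-0.745503, 2.0726, -0.466)–(-1.05217, 2.0726, -0.291177)  len=0.3530
  (v10,v19,v15) [+--] → (-1.05217, 2.0726, -0.291177)–(-1.56288, 2.0726, 0)  len=0.5879

Chained into 1 loop(s):
  loop 1: 14 segments, perimeter = 6.7724
Total perimeter = 6.772


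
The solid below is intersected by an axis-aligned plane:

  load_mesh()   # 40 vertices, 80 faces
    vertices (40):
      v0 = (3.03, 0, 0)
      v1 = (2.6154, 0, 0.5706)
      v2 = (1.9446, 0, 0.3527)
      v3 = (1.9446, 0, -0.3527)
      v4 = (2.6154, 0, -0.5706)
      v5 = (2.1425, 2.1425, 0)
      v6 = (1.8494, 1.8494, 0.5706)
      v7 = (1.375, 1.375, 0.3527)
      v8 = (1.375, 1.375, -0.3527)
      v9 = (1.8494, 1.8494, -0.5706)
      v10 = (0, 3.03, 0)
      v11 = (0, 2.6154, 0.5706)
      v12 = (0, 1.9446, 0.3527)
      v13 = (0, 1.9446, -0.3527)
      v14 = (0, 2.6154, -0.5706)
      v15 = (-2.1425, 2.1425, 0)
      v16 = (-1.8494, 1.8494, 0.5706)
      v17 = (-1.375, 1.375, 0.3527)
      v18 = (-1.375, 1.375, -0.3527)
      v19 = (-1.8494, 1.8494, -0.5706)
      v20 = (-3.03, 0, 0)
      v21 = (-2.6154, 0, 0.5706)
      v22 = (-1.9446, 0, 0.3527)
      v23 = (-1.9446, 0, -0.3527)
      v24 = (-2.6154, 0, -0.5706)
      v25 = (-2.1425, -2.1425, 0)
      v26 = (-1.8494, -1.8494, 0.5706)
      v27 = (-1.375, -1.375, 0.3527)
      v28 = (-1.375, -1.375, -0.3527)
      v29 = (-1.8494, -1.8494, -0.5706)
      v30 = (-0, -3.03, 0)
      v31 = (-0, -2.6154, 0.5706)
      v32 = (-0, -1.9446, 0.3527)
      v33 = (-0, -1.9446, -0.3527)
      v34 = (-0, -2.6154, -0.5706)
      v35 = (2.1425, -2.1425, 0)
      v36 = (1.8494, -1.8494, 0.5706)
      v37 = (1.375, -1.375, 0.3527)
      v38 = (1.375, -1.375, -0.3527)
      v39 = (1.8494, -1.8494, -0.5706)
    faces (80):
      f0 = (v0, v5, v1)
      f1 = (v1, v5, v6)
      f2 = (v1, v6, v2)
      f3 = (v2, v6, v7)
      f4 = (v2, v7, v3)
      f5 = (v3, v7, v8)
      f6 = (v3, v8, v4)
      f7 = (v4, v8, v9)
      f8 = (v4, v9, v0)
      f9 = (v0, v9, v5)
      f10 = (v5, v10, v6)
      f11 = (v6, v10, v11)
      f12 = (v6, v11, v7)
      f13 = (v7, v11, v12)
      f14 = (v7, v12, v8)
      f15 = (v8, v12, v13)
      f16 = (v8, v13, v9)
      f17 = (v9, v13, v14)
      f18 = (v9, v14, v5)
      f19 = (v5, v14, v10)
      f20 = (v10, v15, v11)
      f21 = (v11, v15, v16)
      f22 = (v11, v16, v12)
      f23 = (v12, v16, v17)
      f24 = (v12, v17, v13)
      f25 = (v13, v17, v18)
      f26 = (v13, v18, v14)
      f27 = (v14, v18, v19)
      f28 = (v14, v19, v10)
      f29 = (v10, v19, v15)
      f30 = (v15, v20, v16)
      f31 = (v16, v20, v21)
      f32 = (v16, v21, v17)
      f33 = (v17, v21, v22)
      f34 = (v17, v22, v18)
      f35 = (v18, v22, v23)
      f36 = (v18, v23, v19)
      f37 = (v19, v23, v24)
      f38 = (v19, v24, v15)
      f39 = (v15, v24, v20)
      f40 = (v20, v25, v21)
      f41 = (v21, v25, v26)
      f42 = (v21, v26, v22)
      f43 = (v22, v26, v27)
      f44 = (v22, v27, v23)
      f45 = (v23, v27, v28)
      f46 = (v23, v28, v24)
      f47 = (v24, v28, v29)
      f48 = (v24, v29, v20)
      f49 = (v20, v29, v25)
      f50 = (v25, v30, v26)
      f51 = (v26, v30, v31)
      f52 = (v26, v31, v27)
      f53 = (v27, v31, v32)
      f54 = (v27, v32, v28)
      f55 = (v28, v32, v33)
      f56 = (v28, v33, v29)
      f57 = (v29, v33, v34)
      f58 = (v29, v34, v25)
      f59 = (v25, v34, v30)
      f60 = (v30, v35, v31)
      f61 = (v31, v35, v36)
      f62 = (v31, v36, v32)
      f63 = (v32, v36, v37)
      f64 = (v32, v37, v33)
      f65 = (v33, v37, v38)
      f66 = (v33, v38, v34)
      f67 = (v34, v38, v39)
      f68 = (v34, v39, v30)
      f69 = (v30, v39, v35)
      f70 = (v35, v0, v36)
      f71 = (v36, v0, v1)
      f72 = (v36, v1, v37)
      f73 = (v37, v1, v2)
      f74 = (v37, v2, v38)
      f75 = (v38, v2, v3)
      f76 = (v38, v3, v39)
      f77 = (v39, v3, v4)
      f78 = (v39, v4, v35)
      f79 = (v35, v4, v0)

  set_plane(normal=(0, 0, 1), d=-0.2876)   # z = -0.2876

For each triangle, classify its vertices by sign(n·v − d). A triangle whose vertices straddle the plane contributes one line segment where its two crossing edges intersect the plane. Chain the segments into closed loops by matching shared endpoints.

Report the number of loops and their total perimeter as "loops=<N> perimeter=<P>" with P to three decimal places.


loops=2 perimeter=29.179

Straddling triangles (32 of 80):
  (v2,v7,v3) [++-] → (1.89203, 0.126896, -0.2876)–(1.9446, 0, -0.2876)  len=0.1374
  (v3,v7,v8) [-+-] → (1.89203, 0.126896, -0.2876)–(1.375, 1.375, -0.2876)  len=1.3510
  (v4,v9,v0) [--+] → (2.43494, 0.932155, -0.2876)–(2.82103, 0, -0.2876)  len=1.0089
  (v0,v9,v5) [+-+] → (2.43494, 0.932155, -0.2876)–(1.99477, 1.99477, -0.2876)  len=1.1502
  (v7,v12,v8) [++-] → (1.2481, 1.42757, -0.2876)–(1.375, 1.375, -0.2876)  len=0.1374
  (v8,v12,v13) [-+-] → (1.2481, 1.42757, -0.2876)–(0, 1.9446, -0.2876)  len=1.3510
  (v9,v14,v5) [--+] → (1.06261, 2.38086, -0.2876)–(1.99477, 1.99477, -0.2876)  len=1.0089
  (v5,v14,v10) [+-+] → (1.06261, 2.38086, -0.2876)–(0, 2.82103, -0.2876)  len=1.1502
  (v12,v17,v13) [++-] → (-0.126896, 1.89203, -0.2876)–(0, 1.9446, -0.2876)  len=0.1374
  (v13,v17,v18) [-+-] → (-0.126896, 1.89203, -0.2876)–(-1.375, 1.375, -0.2876)  len=1.3510
  (v14,v19,v10) [--+] → (-0.932155, 2.43494, -0.2876)–(0, 2.82103, -0.2876)  len=1.0089
  (v10,v19,v15) [+-+] → (-0.932155, 2.43494, -0.2876)–(-1.99477, 1.99477, -0.2876)  len=1.1502
  (v17,v22,v18) [++-] → (-1.42757, 1.2481, -0.2876)–(-1.375, 1.375, -0.2876)  len=0.1374
  (v18,v22,v23) [-+-] → (-1.42757, 1.2481, -0.2876)–(-1.9446, 0, -0.2876)  len=1.3510
  (v19,v24,v15) [--+] → (-2.38086, 1.06261, -0.2876)–(-1.99477, 1.99477, -0.2876)  len=1.0089
  (v15,v24,v20) [+-+] → (-2.38086, 1.06261, -0.2876)–(-2.82103, 0, -0.2876)  len=1.1502
  (v22,v27,v23) [++-] → (-1.89203, -0.126896, -0.2876)–(-1.9446, 0, -0.2876)  len=0.1374
  (v23,v27,v28) [-+-] → (-1.89203, -0.126896, -0.2876)–(-1.375, -1.375, -0.2876)  len=1.3510
  (v24,v29,v20) [--+] → (-2.43494, -0.932155, -0.2876)–(-2.82103, 0, -0.2876)  len=1.0089
  (v20,v29,v25) [+-+] → (-2.43494, -0.932155, -0.2876)–(-1.99477, -1.99477, -0.2876)  len=1.1502
  (v27,v32,v28) [++-] → (-1.2481, -1.42757, -0.2876)–(-1.375, -1.375, -0.2876)  len=0.1374
  (v28,v32,v33) [-+-] → (-1.2481, -1.42757, -0.2876)–(0, -1.9446, -0.2876)  len=1.3510
  (v29,v34,v25) [--+] → (-1.06261, -2.38086, -0.2876)–(-1.99477, -1.99477, -0.2876)  len=1.0089
  (v25,v34,v30) [+-+] → (-1.06261, -2.38086, -0.2876)–(0, -2.82103, -0.2876)  len=1.1502
  (v32,v37,v33) [++-] → (0.126896, -1.89203, -0.2876)–(0, -1.9446, -0.2876)  len=0.1374
  (v33,v37,v38) [-+-] → (0.126896, -1.89203, -0.2876)–(1.375, -1.375, -0.2876)  len=1.3510
  (v34,v39,v30) [--+] → (0.932155, -2.43494, -0.2876)–(0, -2.82103, -0.2876)  len=1.0089
  (v30,v39,v35) [+-+] → (0.932155, -2.43494, -0.2876)–(1.99477, -1.99477, -0.2876)  len=1.1502
  (v37,v2,v38) [++-] → (1.42757, -1.2481, -0.2876)–(1.375, -1.375, -0.2876)  len=0.1374
  (v38,v2,v3) [-+-] → (1.42757, -1.2481, -0.2876)–(1.9446, 0, -0.2876)  len=1.3510
  (v39,v4,v35) [--+] → (2.38086, -1.06261, -0.2876)–(1.99477, -1.99477, -0.2876)  len=1.0089
  (v35,v4,v0) [+-+] → (2.38086, -1.06261, -0.2876)–(2.82103, 0, -0.2876)  len=1.1502

Chained into 2 loop(s):
  loop 1: 16 segments, perimeter = 11.9065
  loop 2: 16 segments, perimeter = 17.2730
Total perimeter = 29.179


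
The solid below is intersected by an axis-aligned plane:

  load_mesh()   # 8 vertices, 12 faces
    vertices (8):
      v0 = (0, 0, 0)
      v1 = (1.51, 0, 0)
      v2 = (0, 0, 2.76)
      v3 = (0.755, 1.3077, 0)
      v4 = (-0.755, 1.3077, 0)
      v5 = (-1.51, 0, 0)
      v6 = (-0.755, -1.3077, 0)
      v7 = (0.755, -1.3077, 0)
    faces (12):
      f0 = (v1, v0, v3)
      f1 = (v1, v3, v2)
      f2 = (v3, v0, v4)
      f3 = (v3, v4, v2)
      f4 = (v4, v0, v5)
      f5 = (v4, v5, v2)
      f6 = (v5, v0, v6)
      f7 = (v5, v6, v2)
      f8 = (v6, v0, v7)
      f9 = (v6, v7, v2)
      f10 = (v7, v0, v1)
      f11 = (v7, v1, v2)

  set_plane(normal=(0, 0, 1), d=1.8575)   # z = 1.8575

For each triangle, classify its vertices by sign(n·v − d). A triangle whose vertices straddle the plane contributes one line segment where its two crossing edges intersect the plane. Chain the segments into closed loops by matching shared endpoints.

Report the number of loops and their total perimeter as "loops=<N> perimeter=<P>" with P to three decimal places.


loops=1 perimeter=2.963

Straddling triangles (6 of 12):
  (v1,v3,v2) [--+] → (0.24688, 0.427608, 1.8575)–(0.493759, 0, 1.8575)  len=0.4938
  (v3,v4,v2) [--+] → (-0.24688, 0.427608, 1.8575)–(0.24688, 0.427608, 1.8575)  len=0.4938
  (v4,v5,v2) [--+] → (-0.493759, 0, 1.8575)–(-0.24688, 0.427608, 1.8575)  len=0.4938
  (v5,v6,v2) [--+] → (-0.24688, -0.427608, 1.8575)–(-0.493759, 0, 1.8575)  len=0.4938
  (v6,v7,v2) [--+] → (0.24688, -0.427608, 1.8575)–(-0.24688, -0.427608, 1.8575)  len=0.4938
  (v7,v1,v2) [--+] → (0.493759, 0, 1.8575)–(0.24688, -0.427608, 1.8575)  len=0.4938

Chained into 1 loop(s):
  loop 1: 6 segments, perimeter = 2.9626
Total perimeter = 2.963


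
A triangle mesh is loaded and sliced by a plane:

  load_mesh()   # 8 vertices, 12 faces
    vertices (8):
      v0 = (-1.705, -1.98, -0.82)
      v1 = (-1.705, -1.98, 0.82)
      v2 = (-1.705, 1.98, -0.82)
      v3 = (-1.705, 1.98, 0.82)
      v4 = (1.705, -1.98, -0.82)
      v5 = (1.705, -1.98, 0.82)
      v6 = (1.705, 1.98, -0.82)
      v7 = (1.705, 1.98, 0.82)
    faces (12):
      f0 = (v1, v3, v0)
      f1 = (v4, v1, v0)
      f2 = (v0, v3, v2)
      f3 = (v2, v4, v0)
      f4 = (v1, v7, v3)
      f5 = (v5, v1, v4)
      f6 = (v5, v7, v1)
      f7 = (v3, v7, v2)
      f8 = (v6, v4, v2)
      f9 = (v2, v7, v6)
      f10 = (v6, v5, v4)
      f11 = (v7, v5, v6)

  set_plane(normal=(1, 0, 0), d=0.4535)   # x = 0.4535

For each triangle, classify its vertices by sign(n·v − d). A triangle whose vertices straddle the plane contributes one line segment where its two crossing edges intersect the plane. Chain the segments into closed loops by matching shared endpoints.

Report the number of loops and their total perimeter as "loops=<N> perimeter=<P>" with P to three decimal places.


Straddling triangles (8 of 12):
  (v4,v1,v0) [+--] → (0.4535, -1.98, -0.218106)–(0.4535, -1.98, -0.82)  len=0.6019
  (v2,v4,v0) [-+-] → (0.4535, -0.526645, -0.82)–(0.4535, -1.98, -0.82)  len=1.4534
  (v1,v7,v3) [-+-] → (0.4535, 0.526645, 0.82)–(0.4535, 1.98, 0.82)  len=1.4534
  (v5,v1,v4) [+-+] → (0.4535, -1.98, 0.82)–(0.4535, -1.98, -0.218106)  len=1.0381
  (v5,v7,v1) [++-] → (0.4535, 0.526645, 0.82)–(0.4535, -1.98, 0.82)  len=2.5066
  (v3,v7,v2) [-+-] → (0.4535, 1.98, 0.82)–(0.4535, 1.98, 0.218106)  len=0.6019
  (v6,v4,v2) [++-] → (0.4535, -0.526645, -0.82)–(0.4535, 1.98, -0.82)  len=2.5066
  (v2,v7,v6) [-++] → (0.4535, 1.98, 0.218106)–(0.4535, 1.98, -0.82)  len=1.0381

Chained into 1 loop(s):
  loop 1: 8 segments, perimeter = 11.2000
Total perimeter = 11.200

loops=1 perimeter=11.200


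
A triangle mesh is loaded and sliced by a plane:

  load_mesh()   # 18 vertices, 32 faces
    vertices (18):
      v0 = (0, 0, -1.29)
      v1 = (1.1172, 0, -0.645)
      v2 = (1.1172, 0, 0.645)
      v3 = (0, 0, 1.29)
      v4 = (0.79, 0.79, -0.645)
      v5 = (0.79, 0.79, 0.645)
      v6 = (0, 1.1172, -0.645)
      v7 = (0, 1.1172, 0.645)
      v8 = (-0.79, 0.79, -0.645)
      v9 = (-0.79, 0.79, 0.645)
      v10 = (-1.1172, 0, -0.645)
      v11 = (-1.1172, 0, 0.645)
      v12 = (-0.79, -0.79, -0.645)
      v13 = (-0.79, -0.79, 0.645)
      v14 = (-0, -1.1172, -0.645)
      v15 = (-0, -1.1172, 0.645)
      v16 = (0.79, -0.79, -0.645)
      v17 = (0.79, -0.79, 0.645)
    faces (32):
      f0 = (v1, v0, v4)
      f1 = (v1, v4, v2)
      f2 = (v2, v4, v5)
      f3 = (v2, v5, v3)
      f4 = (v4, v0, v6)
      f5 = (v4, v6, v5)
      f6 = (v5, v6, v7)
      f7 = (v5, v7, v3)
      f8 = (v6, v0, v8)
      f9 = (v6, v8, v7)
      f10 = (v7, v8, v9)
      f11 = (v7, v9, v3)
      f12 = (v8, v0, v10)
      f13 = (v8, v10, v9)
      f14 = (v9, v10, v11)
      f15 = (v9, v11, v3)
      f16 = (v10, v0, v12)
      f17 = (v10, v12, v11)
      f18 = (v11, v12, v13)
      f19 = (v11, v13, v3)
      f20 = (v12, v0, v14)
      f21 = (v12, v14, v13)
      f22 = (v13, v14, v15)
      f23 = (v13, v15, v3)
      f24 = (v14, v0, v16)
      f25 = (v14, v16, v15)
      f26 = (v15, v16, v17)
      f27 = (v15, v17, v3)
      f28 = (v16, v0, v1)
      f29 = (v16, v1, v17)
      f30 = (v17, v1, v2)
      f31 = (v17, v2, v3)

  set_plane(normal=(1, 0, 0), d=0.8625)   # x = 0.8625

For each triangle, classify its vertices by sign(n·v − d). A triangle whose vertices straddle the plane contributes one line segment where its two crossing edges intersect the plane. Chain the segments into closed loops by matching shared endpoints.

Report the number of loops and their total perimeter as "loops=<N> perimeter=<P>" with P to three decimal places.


loops=1 perimeter=5.109

Straddling triangles (8 of 32):
  (v1,v0,v4) [+--] → (0.8625, 0, -0.792048)–(0.8625, 0.614954, -0.645)  len=0.6323
  (v1,v4,v2) [+-+] → (0.8625, 0.614954, -0.645)–(0.8625, 0.614954, -0.359166)  len=0.2858
  (v2,v4,v5) [+--] → (0.8625, 0.614954, -0.359166)–(0.8625, 0.614954, 0.645)  len=1.0042
  (v2,v5,v3) [+--] → (0.8625, 0.614954, 0.645)–(0.8625, 0, 0.792048)  len=0.6323
  (v16,v0,v1) [--+] → (0.8625, 0, -0.792048)–(0.8625, -0.614954, -0.645)  len=0.6323
  (v16,v1,v17) [-+-] → (0.8625, -0.614954, -0.645)–(0.8625, -0.614954, 0.359166)  len=1.0042
  (v17,v1,v2) [-++] → (0.8625, -0.614954, 0.359166)–(0.8625, -0.614954, 0.645)  len=0.2858
  (v17,v2,v3) [-+-] → (0.8625, -0.614954, 0.645)–(0.8625, 0, 0.792048)  len=0.6323

Chained into 1 loop(s):
  loop 1: 8 segments, perimeter = 5.1092
Total perimeter = 5.109


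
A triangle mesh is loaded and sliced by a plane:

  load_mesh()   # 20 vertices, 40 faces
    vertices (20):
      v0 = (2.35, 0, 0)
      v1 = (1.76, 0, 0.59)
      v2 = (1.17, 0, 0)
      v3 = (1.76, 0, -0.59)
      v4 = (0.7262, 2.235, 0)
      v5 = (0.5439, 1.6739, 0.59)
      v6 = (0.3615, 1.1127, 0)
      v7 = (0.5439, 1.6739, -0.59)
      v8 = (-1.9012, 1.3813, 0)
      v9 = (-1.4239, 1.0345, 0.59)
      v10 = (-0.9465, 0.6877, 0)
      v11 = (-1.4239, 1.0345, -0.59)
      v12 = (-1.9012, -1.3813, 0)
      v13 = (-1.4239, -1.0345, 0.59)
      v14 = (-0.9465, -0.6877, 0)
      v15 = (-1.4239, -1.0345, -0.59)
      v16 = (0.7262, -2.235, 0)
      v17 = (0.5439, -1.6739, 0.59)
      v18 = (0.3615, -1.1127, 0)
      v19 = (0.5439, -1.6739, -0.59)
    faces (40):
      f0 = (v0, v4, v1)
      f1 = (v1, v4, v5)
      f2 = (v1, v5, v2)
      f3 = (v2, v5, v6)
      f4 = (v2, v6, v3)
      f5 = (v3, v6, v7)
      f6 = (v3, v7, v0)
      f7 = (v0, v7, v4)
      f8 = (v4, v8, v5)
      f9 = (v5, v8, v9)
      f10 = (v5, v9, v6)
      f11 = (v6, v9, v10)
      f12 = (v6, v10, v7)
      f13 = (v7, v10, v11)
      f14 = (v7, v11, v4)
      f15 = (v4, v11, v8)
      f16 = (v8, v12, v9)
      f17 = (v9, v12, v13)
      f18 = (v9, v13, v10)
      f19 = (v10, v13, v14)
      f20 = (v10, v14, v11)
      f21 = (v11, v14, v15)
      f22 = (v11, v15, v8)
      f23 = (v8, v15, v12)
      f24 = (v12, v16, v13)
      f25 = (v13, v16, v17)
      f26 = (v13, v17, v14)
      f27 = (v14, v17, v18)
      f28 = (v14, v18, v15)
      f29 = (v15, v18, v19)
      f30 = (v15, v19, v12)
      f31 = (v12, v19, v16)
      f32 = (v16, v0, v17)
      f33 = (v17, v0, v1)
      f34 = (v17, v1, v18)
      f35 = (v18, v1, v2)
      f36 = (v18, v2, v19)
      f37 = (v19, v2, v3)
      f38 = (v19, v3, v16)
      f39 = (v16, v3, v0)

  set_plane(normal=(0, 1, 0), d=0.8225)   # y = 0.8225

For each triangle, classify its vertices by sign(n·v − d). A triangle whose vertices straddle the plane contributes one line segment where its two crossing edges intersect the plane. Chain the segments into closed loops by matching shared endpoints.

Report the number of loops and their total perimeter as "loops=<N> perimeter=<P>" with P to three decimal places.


Straddling triangles (18 of 40):
  (v0,v4,v1) [-+-] → (1.75243, 0.8225, 0)–(1.37955, 0.8225, 0.372875)  len=0.5273
  (v1,v4,v5) [-++] → (1.37955, 0.8225, 0.372875)–(1.16245, 0.8225, 0.59)  len=0.3070
  (v1,v5,v2) [-+-] → (1.16245, 0.8225, 0.59)–(0.862355, 0.8225, 0.289907)  len=0.4244
  (v2,v5,v6) [-++] → (0.862355, 0.8225, 0.289907)–(0.572362, 0.8225, 0)  len=0.4101
  (v2,v6,v3) [-+-] → (0.572362, 0.8225, 0)–(0.726239, 0.8225, -0.153876)  len=0.2176
  (v3,v6,v7) [-++] → (0.726239, 0.8225, -0.153876)–(1.16245, 0.8225, -0.59)  len=0.6168
  (v3,v7,v0) [-+-] → (1.16245, 0.8225, -0.59)–(1.46254, 0.8225, -0.289907)  len=0.4244
  (v0,v7,v4) [-++] → (1.46254, 0.8225, -0.289907)–(1.75243, 0.8225, 0)  len=0.4100
  (v6,v9,v10) [++-] → (-1.13206, 0.8225, 0.229331)–(-0.531633, 0.8225, 0)  len=0.6427
  (v6,v10,v7) [+-+] → (-0.531633, 0.8225, 0)–(-0.742783, 0.8225, -0.0806449)  len=0.2260
  (v7,v10,v11) [+-+] → (-0.742783, 0.8225, -0.0806449)–(-1.13206, 0.8225, -0.229331)  len=0.4167
  (v8,v12,v9) [+-+] → (-1.9012, 0.8225, 0)–(-1.46579, 0.8225, 0.538224)  len=0.6923
  (v9,v12,v13) [+--] → (-1.46579, 0.8225, 0.538224)–(-1.4239, 0.8225, 0.59)  len=0.0666
  (v9,v13,v10) [+--] → (-1.4239, 0.8225, 0.59)–(-1.13206, 0.8225, 0.229331)  len=0.4640
  (v10,v14,v11) [--+] → (-1.36513, 0.8225, -0.517372)–(-1.13206, 0.8225, -0.229331)  len=0.3705
  (v11,v14,v15) [+--] → (-1.36513, 0.8225, -0.517372)–(-1.4239, 0.8225, -0.59)  len=0.0934
  (v11,v15,v8) [+-+] → (-1.4239, 0.8225, -0.59)–(-1.7908, 0.8225, -0.136473)  len=0.5834
  (v8,v15,v12) [+--] → (-1.7908, 0.8225, -0.136473)–(-1.9012, 0.8225, 0)  len=0.1755

Chained into 2 loop(s):
  loop 1: 8 segments, perimeter = 3.3376
  loop 2: 10 segments, perimeter = 3.7312
Total perimeter = 7.069

loops=2 perimeter=7.069


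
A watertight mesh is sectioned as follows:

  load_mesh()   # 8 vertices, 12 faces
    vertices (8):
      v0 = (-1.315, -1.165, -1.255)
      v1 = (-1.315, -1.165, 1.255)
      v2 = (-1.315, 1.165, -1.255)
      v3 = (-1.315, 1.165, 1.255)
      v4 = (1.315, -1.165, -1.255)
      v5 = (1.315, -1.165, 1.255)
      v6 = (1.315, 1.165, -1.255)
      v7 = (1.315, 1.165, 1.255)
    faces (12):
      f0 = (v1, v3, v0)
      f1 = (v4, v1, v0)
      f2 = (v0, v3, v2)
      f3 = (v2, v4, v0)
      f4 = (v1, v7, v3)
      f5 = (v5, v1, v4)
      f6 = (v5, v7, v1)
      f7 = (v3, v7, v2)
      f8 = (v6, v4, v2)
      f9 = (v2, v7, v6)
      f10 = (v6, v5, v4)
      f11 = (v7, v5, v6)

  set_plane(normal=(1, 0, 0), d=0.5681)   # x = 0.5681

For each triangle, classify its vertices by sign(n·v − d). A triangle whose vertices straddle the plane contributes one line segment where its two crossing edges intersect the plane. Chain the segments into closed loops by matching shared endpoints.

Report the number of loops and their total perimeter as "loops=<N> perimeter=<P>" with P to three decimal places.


loops=1 perimeter=9.680

Straddling triangles (8 of 12):
  (v4,v1,v0) [+--] → (0.5681, -1.165, -0.542179)–(0.5681, -1.165, -1.255)  len=0.7128
  (v2,v4,v0) [-+-] → (0.5681, -0.503298, -1.255)–(0.5681, -1.165, -1.255)  len=0.6617
  (v1,v7,v3) [-+-] → (0.5681, 0.503298, 1.255)–(0.5681, 1.165, 1.255)  len=0.6617
  (v5,v1,v4) [+-+] → (0.5681, -1.165, 1.255)–(0.5681, -1.165, -0.542179)  len=1.7972
  (v5,v7,v1) [++-] → (0.5681, 0.503298, 1.255)–(0.5681, -1.165, 1.255)  len=1.6683
  (v3,v7,v2) [-+-] → (0.5681, 1.165, 1.255)–(0.5681, 1.165, 0.542179)  len=0.7128
  (v6,v4,v2) [++-] → (0.5681, -0.503298, -1.255)–(0.5681, 1.165, -1.255)  len=1.6683
  (v2,v7,v6) [-++] → (0.5681, 1.165, 0.542179)–(0.5681, 1.165, -1.255)  len=1.7972

Chained into 1 loop(s):
  loop 1: 8 segments, perimeter = 9.6800
Total perimeter = 9.680


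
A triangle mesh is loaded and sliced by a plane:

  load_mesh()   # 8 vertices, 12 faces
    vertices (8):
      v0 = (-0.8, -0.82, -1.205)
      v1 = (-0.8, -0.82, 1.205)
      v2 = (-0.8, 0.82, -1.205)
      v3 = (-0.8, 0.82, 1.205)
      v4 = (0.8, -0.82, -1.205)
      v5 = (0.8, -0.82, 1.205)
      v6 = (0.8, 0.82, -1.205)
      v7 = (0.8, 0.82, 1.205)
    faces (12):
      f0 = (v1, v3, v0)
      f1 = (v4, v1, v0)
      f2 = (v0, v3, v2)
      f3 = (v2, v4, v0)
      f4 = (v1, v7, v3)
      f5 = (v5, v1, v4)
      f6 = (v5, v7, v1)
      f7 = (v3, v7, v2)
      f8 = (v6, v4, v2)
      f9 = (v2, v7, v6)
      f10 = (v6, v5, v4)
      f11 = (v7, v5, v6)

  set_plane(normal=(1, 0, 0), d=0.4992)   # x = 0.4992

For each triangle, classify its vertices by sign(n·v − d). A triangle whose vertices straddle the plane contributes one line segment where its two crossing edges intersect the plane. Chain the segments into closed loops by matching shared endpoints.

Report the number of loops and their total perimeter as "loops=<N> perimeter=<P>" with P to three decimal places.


Straddling triangles (8 of 12):
  (v4,v1,v0) [+--] → (0.4992, -0.82, -0.75192)–(0.4992, -0.82, -1.205)  len=0.4531
  (v2,v4,v0) [-+-] → (0.4992, -0.51168, -1.205)–(0.4992, -0.82, -1.205)  len=0.3083
  (v1,v7,v3) [-+-] → (0.4992, 0.51168, 1.205)–(0.4992, 0.82, 1.205)  len=0.3083
  (v5,v1,v4) [+-+] → (0.4992, -0.82, 1.205)–(0.4992, -0.82, -0.75192)  len=1.9569
  (v5,v7,v1) [++-] → (0.4992, 0.51168, 1.205)–(0.4992, -0.82, 1.205)  len=1.3317
  (v3,v7,v2) [-+-] → (0.4992, 0.82, 1.205)–(0.4992, 0.82, 0.75192)  len=0.4531
  (v6,v4,v2) [++-] → (0.4992, -0.51168, -1.205)–(0.4992, 0.82, -1.205)  len=1.3317
  (v2,v7,v6) [-++] → (0.4992, 0.82, 0.75192)–(0.4992, 0.82, -1.205)  len=1.9569

Chained into 1 loop(s):
  loop 1: 8 segments, perimeter = 8.1000
Total perimeter = 8.100

loops=1 perimeter=8.100
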